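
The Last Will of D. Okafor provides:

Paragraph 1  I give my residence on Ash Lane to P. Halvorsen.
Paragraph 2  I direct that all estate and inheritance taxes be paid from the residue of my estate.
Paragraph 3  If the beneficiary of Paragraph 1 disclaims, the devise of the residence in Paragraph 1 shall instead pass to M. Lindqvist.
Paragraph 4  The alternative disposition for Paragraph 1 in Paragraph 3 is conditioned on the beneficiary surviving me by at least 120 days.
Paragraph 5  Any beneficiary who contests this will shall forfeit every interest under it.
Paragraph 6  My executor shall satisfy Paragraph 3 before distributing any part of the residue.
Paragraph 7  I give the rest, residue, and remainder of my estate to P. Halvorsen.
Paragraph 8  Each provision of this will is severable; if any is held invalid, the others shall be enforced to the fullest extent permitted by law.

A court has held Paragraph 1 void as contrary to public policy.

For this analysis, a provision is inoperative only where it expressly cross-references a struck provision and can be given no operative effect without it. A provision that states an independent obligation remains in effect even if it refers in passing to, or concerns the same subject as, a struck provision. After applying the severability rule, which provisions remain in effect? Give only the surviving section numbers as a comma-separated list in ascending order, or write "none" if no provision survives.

Paragraph 1 is struck. The only function of Paragraph 3 is the alternative disposition for Paragraph 1, so it cannot stand once Paragraph 1 is removed. Paragraph 4 merely fixes the survivorship condition on Paragraph 3; with Paragraph 3 gone it has nothing to operate on and falls away. Paragraph 6 merely fixes the priority direction for Paragraph 3; with Paragraph 3 gone it has nothing to operate on and falls away. Under the severability clause in Paragraph 8, the remaining provisions continue in force. That leaves Paragraph 2, Paragraph 5, Paragraph 7, and Paragraph 8 in effect.

2, 5, 7, 8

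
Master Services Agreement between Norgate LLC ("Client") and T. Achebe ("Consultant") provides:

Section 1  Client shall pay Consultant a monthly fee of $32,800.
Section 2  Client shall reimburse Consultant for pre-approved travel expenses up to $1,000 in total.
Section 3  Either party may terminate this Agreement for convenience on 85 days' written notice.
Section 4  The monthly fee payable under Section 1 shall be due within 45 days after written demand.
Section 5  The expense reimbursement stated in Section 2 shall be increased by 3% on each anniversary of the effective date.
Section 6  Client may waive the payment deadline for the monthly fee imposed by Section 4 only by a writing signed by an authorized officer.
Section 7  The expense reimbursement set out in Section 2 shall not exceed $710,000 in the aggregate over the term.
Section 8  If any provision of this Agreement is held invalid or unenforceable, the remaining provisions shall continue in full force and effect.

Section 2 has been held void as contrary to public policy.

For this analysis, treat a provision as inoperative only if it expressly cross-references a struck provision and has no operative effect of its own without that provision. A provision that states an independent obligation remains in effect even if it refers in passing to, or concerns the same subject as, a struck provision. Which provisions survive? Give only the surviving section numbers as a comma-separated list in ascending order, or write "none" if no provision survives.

Section 2 is struck. Section 5 has no operative effect of its own apart from Section 2 and is therefore inoperative. Section 7 has no operative effect of its own apart from Section 2 and is therefore inoperative. Under the severability clause in Section 8, the remaining provisions continue in force. That leaves Section 1, Section 3, Section 4, Section 6, and Section 8 in effect.

1, 3, 4, 6, 8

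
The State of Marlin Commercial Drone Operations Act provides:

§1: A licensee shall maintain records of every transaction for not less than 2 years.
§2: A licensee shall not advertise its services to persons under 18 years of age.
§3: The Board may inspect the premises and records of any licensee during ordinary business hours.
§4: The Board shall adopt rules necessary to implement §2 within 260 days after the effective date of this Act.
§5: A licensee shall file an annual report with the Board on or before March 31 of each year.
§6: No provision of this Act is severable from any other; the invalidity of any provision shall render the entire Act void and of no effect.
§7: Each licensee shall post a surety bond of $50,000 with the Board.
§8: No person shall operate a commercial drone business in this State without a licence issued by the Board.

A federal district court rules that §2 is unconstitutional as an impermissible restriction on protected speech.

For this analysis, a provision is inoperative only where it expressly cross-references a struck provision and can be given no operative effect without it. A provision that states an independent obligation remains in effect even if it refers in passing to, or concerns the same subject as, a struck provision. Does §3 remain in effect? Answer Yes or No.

No

§2 is struck. §4 operates only by reference to §2, so it falls with §2. §6 provides that the Act is not severable, so the invalidity of any one provision voids the entire Act. No provision of the Act survives. §3 is among the inoperative provisions, so the answer is no.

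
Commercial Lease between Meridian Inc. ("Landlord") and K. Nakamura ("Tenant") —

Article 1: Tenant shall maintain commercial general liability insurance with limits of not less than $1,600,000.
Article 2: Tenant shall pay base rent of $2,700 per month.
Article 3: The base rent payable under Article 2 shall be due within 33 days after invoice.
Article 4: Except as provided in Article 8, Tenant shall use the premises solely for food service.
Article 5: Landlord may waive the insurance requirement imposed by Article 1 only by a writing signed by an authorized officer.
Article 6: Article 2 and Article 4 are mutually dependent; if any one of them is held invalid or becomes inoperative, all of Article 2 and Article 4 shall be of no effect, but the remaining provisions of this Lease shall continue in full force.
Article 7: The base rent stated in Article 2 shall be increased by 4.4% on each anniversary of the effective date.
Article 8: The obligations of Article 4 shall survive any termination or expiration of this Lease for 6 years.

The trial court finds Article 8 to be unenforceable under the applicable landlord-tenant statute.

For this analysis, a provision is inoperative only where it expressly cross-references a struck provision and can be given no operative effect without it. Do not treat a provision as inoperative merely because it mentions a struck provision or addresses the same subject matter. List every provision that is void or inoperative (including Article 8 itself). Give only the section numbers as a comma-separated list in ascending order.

Article 8 is struck. Although Article 4 refers to Article 8, its operative terms do not depend on Article 8, so it remains in effect. No other provision's operative terms depend on Article 8. Article 6 ties Article 2 and Article 4 together, but none of those is affected here; the remaining provisions continue in force under Article 6. The provisions still in force are Article 1, Article 2, Article 3, Article 4, Article 5, Article 6, and Article 7.

8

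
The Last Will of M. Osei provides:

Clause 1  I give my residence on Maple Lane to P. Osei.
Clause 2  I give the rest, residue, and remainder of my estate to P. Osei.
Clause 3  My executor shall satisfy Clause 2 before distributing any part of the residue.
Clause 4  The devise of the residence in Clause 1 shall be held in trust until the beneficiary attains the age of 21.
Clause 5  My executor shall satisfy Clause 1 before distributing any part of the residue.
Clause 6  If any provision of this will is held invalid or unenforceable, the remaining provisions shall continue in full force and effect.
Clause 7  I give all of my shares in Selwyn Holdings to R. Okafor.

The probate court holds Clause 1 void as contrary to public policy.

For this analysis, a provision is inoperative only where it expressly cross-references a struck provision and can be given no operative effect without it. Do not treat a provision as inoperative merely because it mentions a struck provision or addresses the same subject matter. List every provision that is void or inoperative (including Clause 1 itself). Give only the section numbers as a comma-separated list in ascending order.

1, 4, 5

Clause 1 is struck. Clause 4 has no operative effect of its own apart from Clause 1 and is therefore inoperative. Clause 5 operates only by reference to Clause 1, so it falls with Clause 1. Under the severability clause in Clause 6, the remaining provisions continue in force. That leaves Clause 2, Clause 3, Clause 6, and Clause 7 in effect.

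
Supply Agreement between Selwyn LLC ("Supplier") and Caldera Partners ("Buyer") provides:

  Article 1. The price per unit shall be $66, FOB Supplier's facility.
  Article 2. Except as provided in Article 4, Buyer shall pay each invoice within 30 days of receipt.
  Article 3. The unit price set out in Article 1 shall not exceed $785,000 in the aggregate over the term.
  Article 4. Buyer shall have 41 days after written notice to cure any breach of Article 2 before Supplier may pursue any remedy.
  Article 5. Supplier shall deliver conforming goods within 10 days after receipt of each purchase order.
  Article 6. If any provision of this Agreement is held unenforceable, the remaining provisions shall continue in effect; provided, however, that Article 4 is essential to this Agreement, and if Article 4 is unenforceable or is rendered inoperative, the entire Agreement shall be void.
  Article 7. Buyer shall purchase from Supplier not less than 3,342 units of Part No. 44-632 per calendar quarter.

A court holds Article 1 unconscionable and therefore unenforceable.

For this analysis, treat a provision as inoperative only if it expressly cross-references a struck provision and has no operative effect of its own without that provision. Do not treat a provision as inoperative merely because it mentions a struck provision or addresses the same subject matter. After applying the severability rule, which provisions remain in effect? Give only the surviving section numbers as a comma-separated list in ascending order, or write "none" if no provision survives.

2, 4, 5, 6, 7

Article 1 is struck. Article 3 does nothing except set the aggregate cap on the unit price by reference to Article 1; with Article 1 gone it has no independent effect and is inoperative. Article 6 makes Article 4 an essential term, but Article 4 is unaffected, so the severability proviso in Article 6 preserves the remaining provisions. That leaves Article 2, Article 4, Article 5, Article 6, and Article 7 in effect.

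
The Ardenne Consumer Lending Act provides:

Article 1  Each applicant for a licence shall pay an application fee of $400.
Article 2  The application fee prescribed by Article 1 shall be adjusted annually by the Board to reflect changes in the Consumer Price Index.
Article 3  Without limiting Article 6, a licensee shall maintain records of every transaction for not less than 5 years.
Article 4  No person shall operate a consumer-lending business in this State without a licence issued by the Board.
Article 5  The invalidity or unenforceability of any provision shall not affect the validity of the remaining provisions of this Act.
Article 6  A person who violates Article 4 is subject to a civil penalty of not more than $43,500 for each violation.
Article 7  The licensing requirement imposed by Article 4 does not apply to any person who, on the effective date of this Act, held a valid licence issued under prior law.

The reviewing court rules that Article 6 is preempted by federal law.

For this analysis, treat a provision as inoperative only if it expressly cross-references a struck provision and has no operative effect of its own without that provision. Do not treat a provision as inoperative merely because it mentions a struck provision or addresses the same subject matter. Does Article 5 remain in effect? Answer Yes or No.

Article 6 is struck. Although Article 3 refers to Article 6, its operative terms do not depend on Article 6, so it remains in effect. Nothing else in the Act is defined by reference to Article 6. Article 5 is a severability clause and preserves every provision that can still be given independent effect. The provisions still in force are Article 1, Article 2, Article 3, Article 4, Article 5, and Article 7. Article 5 is among the surviving provisions, so the answer is yes.

Yes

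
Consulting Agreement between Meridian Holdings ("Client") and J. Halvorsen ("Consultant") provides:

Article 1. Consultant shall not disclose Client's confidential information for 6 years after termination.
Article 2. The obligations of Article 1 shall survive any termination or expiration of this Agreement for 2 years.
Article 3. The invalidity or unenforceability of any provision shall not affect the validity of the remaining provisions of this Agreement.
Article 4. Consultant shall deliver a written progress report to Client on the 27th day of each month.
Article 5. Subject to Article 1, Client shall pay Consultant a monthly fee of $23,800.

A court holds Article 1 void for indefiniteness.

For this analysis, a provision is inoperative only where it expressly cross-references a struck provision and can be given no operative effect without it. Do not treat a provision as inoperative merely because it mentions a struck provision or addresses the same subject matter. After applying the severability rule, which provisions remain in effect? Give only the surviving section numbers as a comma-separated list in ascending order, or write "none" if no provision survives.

Article 1 is struck. Article 2 merely fixes the survival period for Article 1; with Article 1 gone it has nothing to operate on and falls away. Article 5 mentions Article 1 but its own obligation stands independently of Article 1, so Article 5 is not affected. Article 3 is a severability clause and preserves every provision that can still be given independent effect. The provisions still in force are Article 3, Article 4, and Article 5.

3, 4, 5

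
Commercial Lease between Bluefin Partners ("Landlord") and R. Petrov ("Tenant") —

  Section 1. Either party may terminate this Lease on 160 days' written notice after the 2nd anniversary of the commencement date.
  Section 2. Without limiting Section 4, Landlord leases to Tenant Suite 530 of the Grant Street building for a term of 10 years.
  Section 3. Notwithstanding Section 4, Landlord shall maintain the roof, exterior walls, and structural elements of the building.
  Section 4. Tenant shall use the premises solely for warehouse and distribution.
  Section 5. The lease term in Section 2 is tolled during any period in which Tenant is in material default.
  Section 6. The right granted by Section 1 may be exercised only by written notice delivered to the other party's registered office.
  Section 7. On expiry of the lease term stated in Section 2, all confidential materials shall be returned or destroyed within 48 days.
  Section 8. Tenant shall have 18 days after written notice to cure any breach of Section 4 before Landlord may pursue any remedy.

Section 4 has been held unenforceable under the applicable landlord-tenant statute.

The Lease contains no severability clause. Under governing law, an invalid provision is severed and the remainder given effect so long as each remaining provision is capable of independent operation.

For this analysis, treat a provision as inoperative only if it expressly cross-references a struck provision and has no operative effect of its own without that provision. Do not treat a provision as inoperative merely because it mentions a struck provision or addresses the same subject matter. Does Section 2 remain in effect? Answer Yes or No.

Yes

Section 4 is struck. Section 8 operates only by reference to Section 4, so it falls with Section 4. Section 3 mentions Section 4 but its own obligation stands independently of Section 4, so Section 3 is not affected. Section 2 mentions Section 4 but its own obligation stands independently of Section 4, so Section 2 is not affected. Under the stated default rule, only provisions that cannot operate independently fall away; the rest are enforced. Section 1, Section 2, Section 3, Section 5, Section 6, and Section 7 remain in effect. Section 2 is among the surviving provisions, so the answer is yes.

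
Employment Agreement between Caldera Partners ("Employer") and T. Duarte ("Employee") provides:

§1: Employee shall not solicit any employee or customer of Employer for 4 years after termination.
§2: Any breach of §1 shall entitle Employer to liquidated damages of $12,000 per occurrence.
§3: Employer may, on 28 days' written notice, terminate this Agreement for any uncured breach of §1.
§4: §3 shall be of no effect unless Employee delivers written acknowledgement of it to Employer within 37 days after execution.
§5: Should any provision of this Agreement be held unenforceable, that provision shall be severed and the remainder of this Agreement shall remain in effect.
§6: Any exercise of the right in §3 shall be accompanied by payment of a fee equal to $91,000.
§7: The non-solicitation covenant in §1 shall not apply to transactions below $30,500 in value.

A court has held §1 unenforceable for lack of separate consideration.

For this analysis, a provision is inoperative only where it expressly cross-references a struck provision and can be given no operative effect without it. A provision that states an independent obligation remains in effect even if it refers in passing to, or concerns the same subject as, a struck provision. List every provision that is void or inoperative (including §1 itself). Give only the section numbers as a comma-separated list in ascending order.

§1 is struck. The whole of §2 is the liquidated-damages amount, defined by reference to §1, so §2 cannot stand once §1 is removed. §3 has no operative effect of its own apart from §1 and is therefore inoperative. The whole of §7 is the carve-out from the non-solicitation covenant, defined by reference to §1, so §7 cannot stand once §1 is removed. The only function of §4 is the acknowledgement condition for §3, so it cannot stand once §3 is removed. §6 operates only by reference to §3, so it falls with §3. §5 is a severability clause and preserves every provision that can still be given independent effect. Only §5 remains in effect.

1, 2, 3, 4, 6, 7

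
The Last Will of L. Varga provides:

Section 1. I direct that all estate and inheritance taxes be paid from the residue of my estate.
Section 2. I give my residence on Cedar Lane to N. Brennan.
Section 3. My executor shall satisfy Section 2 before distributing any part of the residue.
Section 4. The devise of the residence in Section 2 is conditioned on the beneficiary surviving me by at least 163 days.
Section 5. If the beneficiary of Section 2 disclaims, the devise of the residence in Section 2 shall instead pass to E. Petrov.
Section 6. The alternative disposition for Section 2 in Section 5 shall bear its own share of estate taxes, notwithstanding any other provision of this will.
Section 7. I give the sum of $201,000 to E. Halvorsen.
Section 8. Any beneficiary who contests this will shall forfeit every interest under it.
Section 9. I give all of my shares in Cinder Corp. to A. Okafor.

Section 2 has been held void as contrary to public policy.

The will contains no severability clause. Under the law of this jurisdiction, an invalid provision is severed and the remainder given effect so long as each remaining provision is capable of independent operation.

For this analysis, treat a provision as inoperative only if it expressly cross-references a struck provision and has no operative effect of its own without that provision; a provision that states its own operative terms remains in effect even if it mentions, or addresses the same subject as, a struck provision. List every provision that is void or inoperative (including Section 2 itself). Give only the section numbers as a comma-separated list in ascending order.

Section 2 is struck. Section 3 merely fixes the priority direction for Section 2; with Section 2 gone it has nothing to operate on and falls away. Section 4 operates only by reference to Section 2, so it falls with Section 2. The only function of Section 5 is the alternative disposition for Section 2, so it cannot stand once Section 2 is removed. Section 6 merely fixes the tax charge on Section 5; with Section 5 gone it has nothing to operate on and falls away. With no severability clause, the stated default rule severs what cannot stand and enforces each remaining provision that can operate on its own. The provisions still in force are Section 1, Section 7, Section 8, and Section 9.

2, 3, 4, 5, 6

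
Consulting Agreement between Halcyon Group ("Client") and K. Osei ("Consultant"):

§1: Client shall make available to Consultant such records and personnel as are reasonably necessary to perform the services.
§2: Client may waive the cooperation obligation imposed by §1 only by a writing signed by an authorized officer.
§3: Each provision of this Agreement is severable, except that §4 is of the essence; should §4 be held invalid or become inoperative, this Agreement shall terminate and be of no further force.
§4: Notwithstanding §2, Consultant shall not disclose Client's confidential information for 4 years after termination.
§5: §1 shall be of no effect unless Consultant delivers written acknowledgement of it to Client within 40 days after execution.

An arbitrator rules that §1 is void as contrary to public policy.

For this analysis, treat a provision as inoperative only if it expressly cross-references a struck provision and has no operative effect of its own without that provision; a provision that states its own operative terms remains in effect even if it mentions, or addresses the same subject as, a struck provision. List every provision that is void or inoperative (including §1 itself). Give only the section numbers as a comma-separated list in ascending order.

1, 2, 5

§1 is struck. §2 has no operative effect of its own apart from §1 and is therefore inoperative. §5 operates only by reference to §1, so it falls with §1. Although §4 refers to §2, its operative terms do not depend on §2, so it remains in effect. §3 makes §4 an essential term, but §4 is unaffected, so the severability proviso in §3 preserves the remaining provisions. That leaves §3 and §4 in effect.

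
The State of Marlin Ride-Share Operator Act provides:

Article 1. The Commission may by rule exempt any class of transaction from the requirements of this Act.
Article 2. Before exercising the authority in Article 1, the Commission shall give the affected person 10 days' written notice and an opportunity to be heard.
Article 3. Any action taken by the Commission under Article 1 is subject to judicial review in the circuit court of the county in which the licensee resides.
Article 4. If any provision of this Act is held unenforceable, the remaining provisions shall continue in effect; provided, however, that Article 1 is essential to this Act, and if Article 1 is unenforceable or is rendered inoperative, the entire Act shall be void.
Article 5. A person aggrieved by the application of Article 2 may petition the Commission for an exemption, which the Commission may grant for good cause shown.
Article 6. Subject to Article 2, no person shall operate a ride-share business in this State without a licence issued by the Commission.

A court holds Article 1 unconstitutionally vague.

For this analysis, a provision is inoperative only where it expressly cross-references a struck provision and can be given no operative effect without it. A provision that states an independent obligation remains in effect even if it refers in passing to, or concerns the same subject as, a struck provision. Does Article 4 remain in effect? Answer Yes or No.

Article 1 is struck. Article 2 has no operative effect of its own apart from Article 1 and is therefore inoperative. Article 3 merely fixes the judicial-review right for Article 1; with Article 1 gone it has nothing to operate on and falls away. Article 5 merely fixes the exemption procedure for Article 2; with Article 2 gone it has nothing to operate on and falls away. Article 4 makes Article 1 an essential term, and Article 1 is the provision held invalid; under Article 4, the entire Act is therefore void. No provision of the Act survives. Article 4 is among the inoperative provisions, so the answer is no.

No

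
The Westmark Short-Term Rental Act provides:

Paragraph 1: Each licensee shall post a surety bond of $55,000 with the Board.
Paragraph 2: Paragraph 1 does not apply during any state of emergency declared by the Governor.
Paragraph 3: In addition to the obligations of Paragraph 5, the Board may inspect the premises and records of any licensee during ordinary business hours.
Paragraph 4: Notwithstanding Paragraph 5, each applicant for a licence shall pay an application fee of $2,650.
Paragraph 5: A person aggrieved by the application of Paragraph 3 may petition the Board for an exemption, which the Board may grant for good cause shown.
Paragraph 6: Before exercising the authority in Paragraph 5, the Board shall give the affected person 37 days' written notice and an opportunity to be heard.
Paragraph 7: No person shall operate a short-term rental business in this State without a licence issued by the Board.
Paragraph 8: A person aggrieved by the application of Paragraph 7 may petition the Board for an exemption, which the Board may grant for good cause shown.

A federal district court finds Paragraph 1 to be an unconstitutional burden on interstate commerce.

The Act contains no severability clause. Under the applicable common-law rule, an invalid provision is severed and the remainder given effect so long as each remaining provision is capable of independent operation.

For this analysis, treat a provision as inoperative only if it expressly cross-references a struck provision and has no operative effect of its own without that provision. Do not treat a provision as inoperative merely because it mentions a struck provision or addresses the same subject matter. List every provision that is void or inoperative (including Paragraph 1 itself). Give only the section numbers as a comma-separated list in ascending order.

1, 2

Paragraph 1 is struck. Paragraph 2 has no operative effect of its own apart from Paragraph 1 and is therefore inoperative. Under the stated default rule, only provisions that cannot operate independently fall away; the rest are enforced. Paragraph 3, Paragraph 4, Paragraph 5, Paragraph 6, Paragraph 7, and Paragraph 8 remain in effect.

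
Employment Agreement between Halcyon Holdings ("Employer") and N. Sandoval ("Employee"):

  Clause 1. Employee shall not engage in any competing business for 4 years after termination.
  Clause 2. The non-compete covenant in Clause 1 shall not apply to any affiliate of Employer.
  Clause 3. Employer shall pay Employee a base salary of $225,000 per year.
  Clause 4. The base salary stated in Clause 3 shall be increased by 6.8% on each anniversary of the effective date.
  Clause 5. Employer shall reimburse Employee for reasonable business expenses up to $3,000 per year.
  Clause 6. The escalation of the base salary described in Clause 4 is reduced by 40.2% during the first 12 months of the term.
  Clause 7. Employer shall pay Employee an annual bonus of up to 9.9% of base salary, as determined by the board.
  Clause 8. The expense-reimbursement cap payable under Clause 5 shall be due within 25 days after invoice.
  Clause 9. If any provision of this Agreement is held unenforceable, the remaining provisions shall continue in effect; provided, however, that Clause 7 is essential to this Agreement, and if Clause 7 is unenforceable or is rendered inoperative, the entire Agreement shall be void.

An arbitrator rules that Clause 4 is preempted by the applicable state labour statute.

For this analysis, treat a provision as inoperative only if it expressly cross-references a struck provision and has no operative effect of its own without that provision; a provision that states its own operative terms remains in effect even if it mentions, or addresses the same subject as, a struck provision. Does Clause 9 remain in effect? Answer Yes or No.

Yes

Clause 4 is struck. Clause 6 has no operative effect of its own apart from Clause 4 and is therefore inoperative. Clause 9 makes Clause 7 an essential term, but Clause 7 is unaffected, so the severability proviso in Clause 9 preserves the remaining provisions. Clause 1, Clause 2, Clause 3, Clause 5, Clause 7, Clause 8, and Clause 9 remain in effect. Clause 9 is among the surviving provisions, so the answer is yes.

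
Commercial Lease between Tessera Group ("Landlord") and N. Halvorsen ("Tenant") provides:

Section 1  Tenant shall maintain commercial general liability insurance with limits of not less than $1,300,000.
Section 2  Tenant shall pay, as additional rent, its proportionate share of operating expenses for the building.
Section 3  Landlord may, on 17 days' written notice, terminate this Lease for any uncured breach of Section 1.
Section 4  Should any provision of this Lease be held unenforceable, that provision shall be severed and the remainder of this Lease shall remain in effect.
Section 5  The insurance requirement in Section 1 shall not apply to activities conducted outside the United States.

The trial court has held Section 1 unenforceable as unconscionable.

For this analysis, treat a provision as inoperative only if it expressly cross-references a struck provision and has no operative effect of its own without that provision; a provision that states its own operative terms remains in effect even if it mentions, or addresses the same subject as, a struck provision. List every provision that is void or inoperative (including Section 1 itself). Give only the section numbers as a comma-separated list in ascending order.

Section 1 is struck. Section 3 operates only by reference to Section 1, so it falls with Section 1. The whole of Section 5 is the carve-out from the insurance requirement, defined by reference to Section 1, so Section 5 cannot stand once Section 1 is removed. Under the severability clause in Section 4, the remaining provisions continue in force. Section 2 and Section 4 remain in effect.

1, 3, 5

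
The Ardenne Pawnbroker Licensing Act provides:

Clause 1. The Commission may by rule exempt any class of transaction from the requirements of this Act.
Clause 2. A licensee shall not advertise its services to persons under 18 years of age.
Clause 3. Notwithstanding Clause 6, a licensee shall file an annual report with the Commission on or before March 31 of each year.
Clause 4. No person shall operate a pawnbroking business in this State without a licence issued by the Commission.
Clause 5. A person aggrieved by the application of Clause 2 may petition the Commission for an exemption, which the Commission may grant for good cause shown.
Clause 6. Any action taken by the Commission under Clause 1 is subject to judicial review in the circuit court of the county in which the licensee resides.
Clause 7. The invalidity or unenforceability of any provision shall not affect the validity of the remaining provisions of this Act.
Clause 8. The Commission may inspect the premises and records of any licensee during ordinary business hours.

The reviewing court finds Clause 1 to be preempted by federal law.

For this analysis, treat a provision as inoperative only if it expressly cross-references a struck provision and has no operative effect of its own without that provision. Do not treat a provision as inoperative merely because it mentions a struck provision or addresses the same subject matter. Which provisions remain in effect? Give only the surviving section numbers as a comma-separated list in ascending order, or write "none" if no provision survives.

2, 3, 4, 5, 7, 8

Clause 1 is struck. Clause 6 merely fixes the judicial-review right for Clause 1; with Clause 1 gone it has nothing to operate on and falls away. Although Clause 3 refers to Clause 6, its operative terms do not depend on Clause 6, so it remains in effect. Clause 7 is a severability clause and preserves every provision that can still be given independent effect. That leaves Clause 2, Clause 3, Clause 4, Clause 5, Clause 7, and Clause 8 in effect.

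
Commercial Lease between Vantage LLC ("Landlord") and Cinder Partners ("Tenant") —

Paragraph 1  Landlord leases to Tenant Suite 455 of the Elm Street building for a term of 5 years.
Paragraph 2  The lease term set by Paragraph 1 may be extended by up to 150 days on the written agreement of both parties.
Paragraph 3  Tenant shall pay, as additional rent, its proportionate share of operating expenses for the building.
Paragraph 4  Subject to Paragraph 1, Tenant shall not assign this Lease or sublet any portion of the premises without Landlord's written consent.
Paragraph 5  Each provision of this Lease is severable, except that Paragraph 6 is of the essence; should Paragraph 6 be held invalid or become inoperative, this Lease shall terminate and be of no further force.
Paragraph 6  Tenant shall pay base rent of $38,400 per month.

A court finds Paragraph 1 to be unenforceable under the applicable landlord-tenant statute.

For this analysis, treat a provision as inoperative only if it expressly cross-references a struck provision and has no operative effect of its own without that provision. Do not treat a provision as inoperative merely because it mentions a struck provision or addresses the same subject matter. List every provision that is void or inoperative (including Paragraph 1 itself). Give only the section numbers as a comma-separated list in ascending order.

1, 2

Paragraph 1 is struck. Paragraph 2 operates only by reference to Paragraph 1, so it falls with Paragraph 1. Paragraph 4 mentions Paragraph 1 but its own obligation stands independently of Paragraph 1, so Paragraph 4 is not affected. Paragraph 5 makes Paragraph 6 an essential term, but Paragraph 6 is unaffected, so the severability proviso in Paragraph 5 preserves the remaining provisions. The provisions still in force are Paragraph 3, Paragraph 4, Paragraph 5, and Paragraph 6.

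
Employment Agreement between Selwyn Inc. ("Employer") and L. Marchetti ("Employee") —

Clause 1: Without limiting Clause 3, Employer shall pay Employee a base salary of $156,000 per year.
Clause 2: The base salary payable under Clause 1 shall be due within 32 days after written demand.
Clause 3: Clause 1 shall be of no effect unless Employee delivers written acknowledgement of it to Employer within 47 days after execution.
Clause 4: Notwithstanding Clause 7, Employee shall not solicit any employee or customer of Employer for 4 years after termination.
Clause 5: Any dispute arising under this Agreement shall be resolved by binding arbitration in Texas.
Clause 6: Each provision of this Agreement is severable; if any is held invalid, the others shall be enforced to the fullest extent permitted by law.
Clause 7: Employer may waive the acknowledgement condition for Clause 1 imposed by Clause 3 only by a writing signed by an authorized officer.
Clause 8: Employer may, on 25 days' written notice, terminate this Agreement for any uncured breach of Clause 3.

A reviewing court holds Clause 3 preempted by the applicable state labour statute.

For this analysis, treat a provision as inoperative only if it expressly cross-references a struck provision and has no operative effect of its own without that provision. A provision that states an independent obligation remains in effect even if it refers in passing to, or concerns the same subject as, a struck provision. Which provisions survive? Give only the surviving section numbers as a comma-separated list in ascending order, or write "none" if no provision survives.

1, 2, 4, 5, 6

Clause 3 is struck. Clause 7 merely fixes the waiver condition for Clause 3; with Clause 3 gone it has nothing to operate on and falls away. Clause 8 has no operative effect of its own apart from Clause 3 and is therefore inoperative. Clause 4 mentions Clause 7 but its own obligation stands independently of Clause 7, so Clause 4 is not affected. Clause 1 mentions Clause 3 but its own obligation stands independently of Clause 3, so Clause 1 is not affected. Clause 6 is a severability clause and preserves every provision that can still be given independent effect. Clause 1, Clause 2, Clause 4, Clause 5, and Clause 6 remain in effect.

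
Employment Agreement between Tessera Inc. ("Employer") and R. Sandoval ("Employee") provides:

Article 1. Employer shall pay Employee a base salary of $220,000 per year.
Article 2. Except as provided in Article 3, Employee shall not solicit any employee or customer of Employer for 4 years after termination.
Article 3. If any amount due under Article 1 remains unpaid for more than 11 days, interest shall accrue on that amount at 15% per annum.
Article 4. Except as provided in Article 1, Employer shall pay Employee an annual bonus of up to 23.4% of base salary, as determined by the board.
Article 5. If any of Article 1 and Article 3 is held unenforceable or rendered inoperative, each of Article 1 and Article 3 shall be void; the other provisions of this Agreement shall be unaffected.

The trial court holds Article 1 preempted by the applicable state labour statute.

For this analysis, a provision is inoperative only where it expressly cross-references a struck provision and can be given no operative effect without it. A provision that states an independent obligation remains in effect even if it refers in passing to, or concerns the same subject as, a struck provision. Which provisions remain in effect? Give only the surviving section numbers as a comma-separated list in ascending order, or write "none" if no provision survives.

Article 1 is struck. Article 3 does nothing except set the default interest on the base salary by reference to Article 1; with Article 1 gone it has no independent effect and is inoperative. Although Article 2 refers to Article 3, its operative terms do not depend on Article 3, so it remains in effect. Article 4 mentions Article 1 but its own obligation stands independently of Article 1, so Article 4 is not affected. Article 5 declares Article 1 and Article 3 mutually dependent; since one of them has fallen, all of them are of no effect. The remainder continues in force under Article 5. Article 2, Article 4, and Article 5 remain in effect.

2, 4, 5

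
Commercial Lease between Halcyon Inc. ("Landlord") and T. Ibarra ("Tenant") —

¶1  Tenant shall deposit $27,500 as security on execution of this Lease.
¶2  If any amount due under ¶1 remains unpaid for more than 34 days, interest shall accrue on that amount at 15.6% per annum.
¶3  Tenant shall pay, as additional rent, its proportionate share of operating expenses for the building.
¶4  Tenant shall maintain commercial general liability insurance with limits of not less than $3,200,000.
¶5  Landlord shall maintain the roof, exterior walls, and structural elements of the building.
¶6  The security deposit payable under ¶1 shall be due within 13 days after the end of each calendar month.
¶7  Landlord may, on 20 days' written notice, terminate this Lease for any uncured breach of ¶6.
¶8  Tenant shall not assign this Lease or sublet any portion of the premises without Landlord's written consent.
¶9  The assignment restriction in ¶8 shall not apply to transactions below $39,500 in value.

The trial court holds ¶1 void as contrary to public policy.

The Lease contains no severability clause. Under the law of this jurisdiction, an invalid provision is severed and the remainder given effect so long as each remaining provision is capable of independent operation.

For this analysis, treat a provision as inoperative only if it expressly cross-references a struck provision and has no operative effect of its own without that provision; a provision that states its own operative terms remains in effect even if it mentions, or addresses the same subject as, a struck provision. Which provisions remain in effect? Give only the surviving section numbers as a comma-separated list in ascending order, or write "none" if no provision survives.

3, 4, 5, 8, 9

¶1 is struck. ¶2 has no operative effect of its own apart from ¶1 and is therefore inoperative. ¶6 has no operative effect of its own apart from ¶1 and is therefore inoperative. The only function of ¶7 is the termination right for breach of ¶6, so it cannot stand once ¶6 is removed. Under the stated default rule, only provisions that cannot operate independently fall away; the rest are enforced. The provisions still in force are ¶3, ¶4, ¶5, ¶8, and ¶9.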